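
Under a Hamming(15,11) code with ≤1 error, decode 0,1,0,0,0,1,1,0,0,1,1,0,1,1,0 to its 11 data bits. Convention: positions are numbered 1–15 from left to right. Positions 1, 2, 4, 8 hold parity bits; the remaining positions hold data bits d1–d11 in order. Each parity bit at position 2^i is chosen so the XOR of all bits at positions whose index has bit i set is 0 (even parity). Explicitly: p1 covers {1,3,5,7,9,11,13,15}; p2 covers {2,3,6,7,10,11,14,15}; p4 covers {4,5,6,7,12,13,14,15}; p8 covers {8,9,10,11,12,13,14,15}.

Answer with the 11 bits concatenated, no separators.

s1 (pos 1,3,5,7,9,11,13,15): 0⊕0⊕0⊕1⊕0⊕1⊕1⊕0 = 1
s2 (pos 2,3,6,7,10,11,14,15): 1⊕0⊕1⊕1⊕1⊕1⊕1⊕0 = 0
s4 (pos 4,5,6,7,12,13,14,15): 0⊕0⊕1⊕1⊕0⊕1⊕1⊕0 = 0
s8 (pos 8,9,10,11,12,13,14,15): 0⊕0⊕1⊕1⊕0⊕1⊕1⊕0 = 0
Syndrome s8…s1 = 0001 → error at position 1.
Flip position 1: 010001100110110 → 110001100110110
Read data bits from positions 3,5,6,7,9,10,11,12,13,14,15: 00110110110

00110110110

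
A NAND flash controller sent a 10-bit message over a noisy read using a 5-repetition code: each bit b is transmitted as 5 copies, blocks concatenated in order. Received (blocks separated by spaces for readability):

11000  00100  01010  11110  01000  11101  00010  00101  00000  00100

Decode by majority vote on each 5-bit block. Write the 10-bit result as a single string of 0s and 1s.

0001010000

Block 1 (11000): 2 ones → 0
Block 2 (00100): 1 one → 0
Block 3 (01010): 2 ones → 0
Block 4 (11110): 4 ones → 1
Block 5 (01000): 1 one → 0
Block 6 (11101): 4 ones → 1
Block 7 (00010): 1 one → 0
Block 8 (00101): 2 ones → 0
Block 9 (00000): 0 ones → 0
Block 10 (00100): 1 one → 0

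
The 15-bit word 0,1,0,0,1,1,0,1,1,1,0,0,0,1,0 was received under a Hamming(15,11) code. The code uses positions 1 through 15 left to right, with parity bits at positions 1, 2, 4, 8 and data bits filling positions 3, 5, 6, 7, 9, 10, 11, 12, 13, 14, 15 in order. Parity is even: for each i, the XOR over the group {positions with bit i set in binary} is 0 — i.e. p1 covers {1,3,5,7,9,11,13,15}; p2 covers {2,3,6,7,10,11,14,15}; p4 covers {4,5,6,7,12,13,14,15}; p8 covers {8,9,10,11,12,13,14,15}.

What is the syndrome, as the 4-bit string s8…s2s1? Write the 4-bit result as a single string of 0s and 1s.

0100

s1 (pos 1,3,5,7,9,11,13,15): 0⊕0⊕1⊕0⊕1⊕0⊕0⊕0 = 0
s2 (pos 2,3,6,7,10,11,14,15): 1⊕0⊕1⊕0⊕1⊕0⊕1⊕0 = 0
s4 (pos 4,5,6,7,12,13,14,15): 0⊕1⊕1⊕0⊕0⊕0⊕1⊕0 = 1
s8 (pos 8,9,10,11,12,13,14,15): 1⊕1⊕1⊕0⊕0⊕0⊕1⊕0 = 0
Syndrome s8…s1 = 0100 → error at position 4.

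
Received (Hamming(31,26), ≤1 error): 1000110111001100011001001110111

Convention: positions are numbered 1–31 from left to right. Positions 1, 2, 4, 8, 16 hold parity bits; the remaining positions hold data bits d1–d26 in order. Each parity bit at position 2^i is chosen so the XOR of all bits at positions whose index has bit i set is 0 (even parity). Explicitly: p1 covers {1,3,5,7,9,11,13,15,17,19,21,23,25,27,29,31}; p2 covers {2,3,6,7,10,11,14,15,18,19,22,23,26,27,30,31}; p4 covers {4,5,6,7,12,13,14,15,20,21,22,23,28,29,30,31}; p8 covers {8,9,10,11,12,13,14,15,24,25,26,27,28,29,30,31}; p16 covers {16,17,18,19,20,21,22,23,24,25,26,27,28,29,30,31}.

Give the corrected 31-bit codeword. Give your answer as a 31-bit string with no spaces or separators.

s1 (pos 1,3,5,7,9,11,13,15,17,19,21,23,25,27,29,31): 1⊕0⊕1⊕0⊕1⊕0⊕1⊕0⊕0⊕1⊕0⊕0⊕1⊕1⊕1⊕1 = 1
s2 (pos 2,3,6,7,10,11,14,15,18,19,22,23,26,27,30,31): 0⊕0⊕1⊕0⊕1⊕0⊕1⊕0⊕1⊕1⊕1⊕0⊕1⊕1⊕1⊕1 = 0
s4 (pos 4,5,6,7,12,13,14,15,20,21,22,23,28,29,30,31): 0⊕1⊕1⊕0⊕0⊕1⊕1⊕0⊕0⊕0⊕1⊕0⊕0⊕1⊕1⊕1 = 0
s8 (pos 8,9,10,11,12,13,14,15,24,25,26,27,28,29,30,31): 1⊕1⊕1⊕0⊕0⊕1⊕1⊕0⊕0⊕1⊕1⊕1⊕0⊕1⊕1⊕1 = 1
s16 (pos 16,17,18,19,20,21,22,23,24,25,26,27,28,29,30,31): 0⊕0⊕1⊕1⊕0⊕0⊕1⊕0⊕0⊕1⊕1⊕1⊕0⊕1⊕1⊕1 = 1
Syndrome s16…s1 = 11001 → error at position 25.
Flip position 25: 1000110111001100011001001110111 → 1000110111001100011001000110111

1000110111001100011001000110111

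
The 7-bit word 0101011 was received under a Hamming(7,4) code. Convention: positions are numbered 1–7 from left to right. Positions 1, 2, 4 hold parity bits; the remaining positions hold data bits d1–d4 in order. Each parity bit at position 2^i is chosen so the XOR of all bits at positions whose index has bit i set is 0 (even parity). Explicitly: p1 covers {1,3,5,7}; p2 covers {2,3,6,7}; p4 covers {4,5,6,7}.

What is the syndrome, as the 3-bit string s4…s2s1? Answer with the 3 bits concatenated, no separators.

s1 (pos 1,3,5,7): 0⊕0⊕0⊕1 = 1
s2 (pos 2,3,6,7): 1⊕0⊕1⊕1 = 1
s4 (pos 4,5,6,7): 1⊕0⊕1⊕1 = 1
Syndrome s4…s1 = 111 → error at position 7.

111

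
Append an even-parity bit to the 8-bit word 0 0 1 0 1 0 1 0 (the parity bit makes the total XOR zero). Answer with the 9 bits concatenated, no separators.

001010101

XOR of the 8 data bits: 0⊕0⊕1⊕0⊕1⊕0⊕1⊕0 = 1
Parity bit = 1 (so all 9 bits XOR to 0).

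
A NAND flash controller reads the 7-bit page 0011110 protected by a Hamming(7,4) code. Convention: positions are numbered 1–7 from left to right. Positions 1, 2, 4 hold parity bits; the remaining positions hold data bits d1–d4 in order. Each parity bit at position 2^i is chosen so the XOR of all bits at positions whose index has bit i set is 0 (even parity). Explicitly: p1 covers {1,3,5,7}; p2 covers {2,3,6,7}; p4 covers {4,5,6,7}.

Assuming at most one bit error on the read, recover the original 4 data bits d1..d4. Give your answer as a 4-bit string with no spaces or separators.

s1 (pos 1,3,5,7): 0⊕1⊕1⊕0 = 0
s2 (pos 2,3,6,7): 0⊕1⊕1⊕0 = 0
s4 (pos 4,5,6,7): 1⊕1⊕1⊕0 = 1
Syndrome s4…s1 = 100 → error at position 4.
Flip position 4: 0011110 → 0010110
Read data bits from positions 3,5,6,7: 1110

1110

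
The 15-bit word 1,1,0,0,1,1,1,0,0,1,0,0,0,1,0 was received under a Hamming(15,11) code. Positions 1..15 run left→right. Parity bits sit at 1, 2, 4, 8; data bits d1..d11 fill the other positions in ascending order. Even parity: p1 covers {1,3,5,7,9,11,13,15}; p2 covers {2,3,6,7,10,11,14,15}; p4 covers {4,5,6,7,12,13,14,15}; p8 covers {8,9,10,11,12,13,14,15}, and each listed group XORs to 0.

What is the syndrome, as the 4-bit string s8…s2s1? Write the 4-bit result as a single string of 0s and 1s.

0011

s1 (pos 1,3,5,7,9,11,13,15): 1⊕0⊕1⊕1⊕0⊕0⊕0⊕0 = 1
s2 (pos 2,3,6,7,10,11,14,15): 1⊕0⊕1⊕1⊕1⊕0⊕1⊕0 = 1
s4 (pos 4,5,6,7,12,13,14,15): 0⊕1⊕1⊕1⊕0⊕0⊕1⊕0 = 0
s8 (pos 8,9,10,11,12,13,14,15): 0⊕0⊕1⊕0⊕0⊕0⊕1⊕0 = 0
Syndrome s8…s1 = 0011 → error at position 3.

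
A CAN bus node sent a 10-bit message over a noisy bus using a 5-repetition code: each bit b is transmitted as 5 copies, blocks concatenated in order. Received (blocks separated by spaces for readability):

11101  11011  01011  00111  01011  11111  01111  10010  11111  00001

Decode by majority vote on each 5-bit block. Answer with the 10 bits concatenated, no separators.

Block 1 (11101): 4 ones → 1
Block 2 (11011): 4 ones → 1
Block 3 (01011): 3 ones → 1
Block 4 (00111): 3 ones → 1
Block 5 (01011): 3 ones → 1
Block 6 (11111): 5 ones → 1
Block 7 (01111): 4 ones → 1
Block 8 (10010): 2 ones → 0
Block 9 (11111): 5 ones → 1
Block 10 (00001): 1 one → 0

1111111010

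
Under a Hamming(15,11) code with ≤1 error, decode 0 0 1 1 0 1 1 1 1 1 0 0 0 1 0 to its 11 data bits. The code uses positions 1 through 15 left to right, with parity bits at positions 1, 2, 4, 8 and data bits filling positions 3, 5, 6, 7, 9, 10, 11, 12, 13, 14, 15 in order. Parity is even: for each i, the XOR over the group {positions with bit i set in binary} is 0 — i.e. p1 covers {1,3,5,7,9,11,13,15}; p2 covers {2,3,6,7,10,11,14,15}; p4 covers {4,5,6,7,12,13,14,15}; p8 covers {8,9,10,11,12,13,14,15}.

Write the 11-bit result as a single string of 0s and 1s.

00111100010

s1 (pos 1,3,5,7,9,11,13,15): 0⊕1⊕0⊕1⊕1⊕0⊕0⊕0 = 1
s2 (pos 2,3,6,7,10,11,14,15): 0⊕1⊕1⊕1⊕1⊕0⊕1⊕0 = 1
s4 (pos 4,5,6,7,12,13,14,15): 1⊕0⊕1⊕1⊕0⊕0⊕1⊕0 = 0
s8 (pos 8,9,10,11,12,13,14,15): 1⊕1⊕1⊕0⊕0⊕0⊕1⊕0 = 0
Syndrome s8…s1 = 0011 → error at position 3.
Flip position 3: 001101111100010 → 000101111100010
Read data bits from positions 3,5,6,7,9,10,11,12,13,14,15: 00111100010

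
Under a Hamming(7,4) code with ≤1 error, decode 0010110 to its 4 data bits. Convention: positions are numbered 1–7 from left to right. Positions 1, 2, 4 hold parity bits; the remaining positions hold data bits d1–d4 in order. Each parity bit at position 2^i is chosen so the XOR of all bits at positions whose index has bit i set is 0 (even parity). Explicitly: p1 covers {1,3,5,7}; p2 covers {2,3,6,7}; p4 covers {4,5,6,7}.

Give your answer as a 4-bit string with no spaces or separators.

s1 (pos 1,3,5,7): 0⊕1⊕1⊕0 = 0
s2 (pos 2,3,6,7): 0⊕1⊕1⊕0 = 0
s4 (pos 4,5,6,7): 0⊕1⊕1⊕0 = 0
Syndrome s4…s1 = 000 → no error.
Read data bits from positions 3,5,6,7: 1110

1110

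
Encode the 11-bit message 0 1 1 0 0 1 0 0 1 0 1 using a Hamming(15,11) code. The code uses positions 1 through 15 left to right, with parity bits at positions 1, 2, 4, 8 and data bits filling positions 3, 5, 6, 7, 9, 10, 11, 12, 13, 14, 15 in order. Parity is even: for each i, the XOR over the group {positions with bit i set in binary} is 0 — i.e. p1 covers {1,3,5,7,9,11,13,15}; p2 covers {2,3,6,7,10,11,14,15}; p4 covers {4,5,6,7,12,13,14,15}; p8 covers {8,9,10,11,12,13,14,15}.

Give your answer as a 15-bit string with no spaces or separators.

110011010100101

Place data at non-parity positions: p1 p2 0 p4 1 1 0 p8 0 1 0 0 1 0 1
p1 (pos 1,3,5,7,9,11,13,15): XOR of data positions = 0⊕1⊕0⊕0⊕0⊕1⊕1 = 1
p2 (pos 2,3,6,7,10,11,14,15): XOR of data positions = 0⊕1⊕0⊕1⊕0⊕0⊕1 = 1
p4 (pos 4,5,6,7,12,13,14,15): XOR of data positions = 1⊕1⊕0⊕0⊕1⊕0⊕1 = 0
p8 (pos 8,9,10,11,12,13,14,15): XOR of data positions = 0⊕1⊕0⊕0⊕1⊕0⊕1 = 1
Codeword: 110011010100101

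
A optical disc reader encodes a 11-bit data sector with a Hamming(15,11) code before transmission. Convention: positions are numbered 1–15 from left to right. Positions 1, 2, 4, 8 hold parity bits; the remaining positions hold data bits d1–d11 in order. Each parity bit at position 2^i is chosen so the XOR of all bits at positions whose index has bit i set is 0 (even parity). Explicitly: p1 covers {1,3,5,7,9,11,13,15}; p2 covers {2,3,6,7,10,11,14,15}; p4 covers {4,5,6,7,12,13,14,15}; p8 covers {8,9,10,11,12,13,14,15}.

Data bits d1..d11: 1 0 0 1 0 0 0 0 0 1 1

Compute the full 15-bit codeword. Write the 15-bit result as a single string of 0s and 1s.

Place data at non-parity positions: p1 p2 1 p4 0 0 1 p8 0 0 0 0 0 1 1
p1 (pos 1,3,5,7,9,11,13,15): XOR of data positions = 1⊕0⊕1⊕0⊕0⊕0⊕1 = 1
p2 (pos 2,3,6,7,10,11,14,15): XOR of data positions = 1⊕0⊕1⊕0⊕0⊕1⊕1 = 0
p4 (pos 4,5,6,7,12,13,14,15): XOR of data positions = 0⊕0⊕1⊕0⊕0⊕1⊕1 = 1
p8 (pos 8,9,10,11,12,13,14,15): XOR of data positions = 0⊕0⊕0⊕0⊕0⊕1⊕1 = 0
Codeword: 101100100000011

101100100000011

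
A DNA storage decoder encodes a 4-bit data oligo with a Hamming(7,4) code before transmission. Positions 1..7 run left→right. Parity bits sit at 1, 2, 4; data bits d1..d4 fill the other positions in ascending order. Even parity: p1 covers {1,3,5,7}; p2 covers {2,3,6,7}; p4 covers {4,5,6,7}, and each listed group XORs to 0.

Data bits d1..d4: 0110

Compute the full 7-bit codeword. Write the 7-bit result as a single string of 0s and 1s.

Place data at non-parity positions: p1 p2 0 p4 1 1 0
p1 (pos 1,3,5,7): XOR of data positions = 0⊕1⊕0 = 1
p2 (pos 2,3,6,7): XOR of data positions = 0⊕1⊕0 = 1
p4 (pos 4,5,6,7): XOR of data positions = 1⊕1⊕0 = 0
Codeword: 1100110

1100110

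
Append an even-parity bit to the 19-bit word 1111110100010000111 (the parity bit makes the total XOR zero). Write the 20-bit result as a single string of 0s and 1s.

11111101000100001111

XOR of the 19 data bits: 1⊕1⊕1⊕1⊕1⊕1⊕0⊕1⊕0⊕0⊕0⊕1⊕0⊕0⊕0⊕0⊕1⊕1⊕1 = 1
Parity bit = 1 (so all 20 bits XOR to 0).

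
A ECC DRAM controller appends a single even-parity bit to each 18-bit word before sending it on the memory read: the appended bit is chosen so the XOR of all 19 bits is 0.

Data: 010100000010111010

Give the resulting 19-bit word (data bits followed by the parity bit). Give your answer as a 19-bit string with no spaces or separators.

XOR of the 18 data bits: 0⊕1⊕0⊕1⊕0⊕0⊕0⊕0⊕0⊕0⊕1⊕0⊕1⊕1⊕1⊕0⊕1⊕0 = 1
Parity bit = 1 (so all 19 bits XOR to 0).

0101000000101110101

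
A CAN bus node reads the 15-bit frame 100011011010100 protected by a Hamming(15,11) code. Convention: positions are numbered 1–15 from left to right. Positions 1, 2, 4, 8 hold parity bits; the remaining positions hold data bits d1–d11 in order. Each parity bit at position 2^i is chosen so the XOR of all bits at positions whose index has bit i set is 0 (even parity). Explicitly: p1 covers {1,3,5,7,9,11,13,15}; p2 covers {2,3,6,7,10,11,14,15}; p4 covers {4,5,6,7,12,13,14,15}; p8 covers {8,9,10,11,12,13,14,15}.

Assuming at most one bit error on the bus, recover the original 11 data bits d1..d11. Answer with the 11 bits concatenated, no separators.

00101010100

s1 (pos 1,3,5,7,9,11,13,15): 1⊕0⊕1⊕0⊕1⊕1⊕1⊕0 = 1
s2 (pos 2,3,6,7,10,11,14,15): 0⊕0⊕1⊕0⊕0⊕1⊕0⊕0 = 0
s4 (pos 4,5,6,7,12,13,14,15): 0⊕1⊕1⊕0⊕0⊕1⊕0⊕0 = 1
s8 (pos 8,9,10,11,12,13,14,15): 1⊕1⊕0⊕1⊕0⊕1⊕0⊕0 = 0
Syndrome s8…s1 = 0101 → error at position 5.
Flip position 5: 100011011010100 → 100001011010100
Read data bits from positions 3,5,6,7,9,10,11,12,13,14,15: 00101010100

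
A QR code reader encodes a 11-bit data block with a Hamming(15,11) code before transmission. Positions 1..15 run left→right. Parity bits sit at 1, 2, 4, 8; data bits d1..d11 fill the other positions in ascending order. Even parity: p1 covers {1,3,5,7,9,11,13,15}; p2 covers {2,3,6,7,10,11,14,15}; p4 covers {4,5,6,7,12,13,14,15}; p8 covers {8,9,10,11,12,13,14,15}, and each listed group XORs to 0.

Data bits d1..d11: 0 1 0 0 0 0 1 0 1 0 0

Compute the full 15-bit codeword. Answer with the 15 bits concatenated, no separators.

110010000010100

Place data at non-parity positions: p1 p2 0 p4 1 0 0 p8 0 0 1 0 1 0 0
p1 (pos 1,3,5,7,9,11,13,15): XOR of data positions = 0⊕1⊕0⊕0⊕1⊕1⊕0 = 1
p2 (pos 2,3,6,7,10,11,14,15): XOR of data positions = 0⊕0⊕0⊕0⊕1⊕0⊕0 = 1
p4 (pos 4,5,6,7,12,13,14,15): XOR of data positions = 1⊕0⊕0⊕0⊕1⊕0⊕0 = 0
p8 (pos 8,9,10,11,12,13,14,15): XOR of data positions = 0⊕0⊕1⊕0⊕1⊕0⊕0 = 0
Codeword: 110010000010100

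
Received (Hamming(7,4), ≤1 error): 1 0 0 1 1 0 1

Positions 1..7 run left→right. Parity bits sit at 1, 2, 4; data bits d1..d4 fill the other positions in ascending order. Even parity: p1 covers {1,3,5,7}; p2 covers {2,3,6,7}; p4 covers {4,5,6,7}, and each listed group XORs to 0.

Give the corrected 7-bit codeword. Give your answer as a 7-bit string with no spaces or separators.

1001100

s1 (pos 1,3,5,7): 1⊕0⊕1⊕1 = 1
s2 (pos 2,3,6,7): 0⊕0⊕0⊕1 = 1
s4 (pos 4,5,6,7): 1⊕1⊕0⊕1 = 1
Syndrome s4…s1 = 111 → error at position 7.
Flip position 7: 1001101 → 1001100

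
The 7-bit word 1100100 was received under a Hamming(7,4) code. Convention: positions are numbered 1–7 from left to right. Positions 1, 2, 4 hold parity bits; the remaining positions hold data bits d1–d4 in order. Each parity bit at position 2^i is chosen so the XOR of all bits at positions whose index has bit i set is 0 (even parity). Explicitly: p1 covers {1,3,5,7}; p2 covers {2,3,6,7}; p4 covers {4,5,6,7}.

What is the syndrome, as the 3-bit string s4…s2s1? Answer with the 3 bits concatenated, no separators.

110

s1 (pos 1,3,5,7): 1⊕0⊕1⊕0 = 0
s2 (pos 2,3,6,7): 1⊕0⊕0⊕0 = 1
s4 (pos 4,5,6,7): 0⊕1⊕0⊕0 = 1
Syndrome s4…s1 = 110 → error at position 6.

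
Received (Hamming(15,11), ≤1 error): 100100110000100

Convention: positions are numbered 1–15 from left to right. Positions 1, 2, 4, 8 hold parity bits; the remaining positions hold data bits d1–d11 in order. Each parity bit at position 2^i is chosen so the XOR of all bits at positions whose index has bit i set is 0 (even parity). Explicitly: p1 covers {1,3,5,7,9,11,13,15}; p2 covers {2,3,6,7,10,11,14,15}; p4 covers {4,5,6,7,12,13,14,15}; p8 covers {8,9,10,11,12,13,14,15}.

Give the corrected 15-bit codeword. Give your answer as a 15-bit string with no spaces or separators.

s1 (pos 1,3,5,7,9,11,13,15): 1⊕0⊕0⊕1⊕0⊕0⊕1⊕0 = 1
s2 (pos 2,3,6,7,10,11,14,15): 0⊕0⊕0⊕1⊕0⊕0⊕0⊕0 = 1
s4 (pos 4,5,6,7,12,13,14,15): 1⊕0⊕0⊕1⊕0⊕1⊕0⊕0 = 1
s8 (pos 8,9,10,11,12,13,14,15): 1⊕0⊕0⊕0⊕0⊕1⊕0⊕0 = 0
Syndrome s8…s1 = 0111 → error at position 7.
Flip position 7: 100100110000100 → 100100010000100

100100010000100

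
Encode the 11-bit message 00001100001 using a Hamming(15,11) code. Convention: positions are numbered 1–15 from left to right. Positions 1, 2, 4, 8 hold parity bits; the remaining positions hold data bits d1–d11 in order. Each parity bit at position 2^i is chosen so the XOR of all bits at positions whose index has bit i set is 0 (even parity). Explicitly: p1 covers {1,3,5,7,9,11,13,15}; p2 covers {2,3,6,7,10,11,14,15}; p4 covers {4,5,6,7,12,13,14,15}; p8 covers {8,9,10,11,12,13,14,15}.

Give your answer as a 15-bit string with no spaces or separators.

000100011100001

Place data at non-parity positions: p1 p2 0 p4 0 0 0 p8 1 1 0 0 0 0 1
p1 (pos 1,3,5,7,9,11,13,15): XOR of data positions = 0⊕0⊕0⊕1⊕0⊕0⊕1 = 0
p2 (pos 2,3,6,7,10,11,14,15): XOR of data positions = 0⊕0⊕0⊕1⊕0⊕0⊕1 = 0
p4 (pos 4,5,6,7,12,13,14,15): XOR of data positions = 0⊕0⊕0⊕0⊕0⊕0⊕1 = 1
p8 (pos 8,9,10,11,12,13,14,15): XOR of data positions = 1⊕1⊕0⊕0⊕0⊕0⊕1 = 1
Codeword: 000100011100001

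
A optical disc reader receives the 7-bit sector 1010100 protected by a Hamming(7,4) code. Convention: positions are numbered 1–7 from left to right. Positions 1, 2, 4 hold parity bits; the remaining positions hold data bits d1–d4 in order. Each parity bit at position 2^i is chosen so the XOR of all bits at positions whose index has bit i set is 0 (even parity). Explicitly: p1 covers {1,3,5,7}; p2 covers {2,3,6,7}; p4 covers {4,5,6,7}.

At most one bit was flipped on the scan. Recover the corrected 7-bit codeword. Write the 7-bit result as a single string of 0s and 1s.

s1 (pos 1,3,5,7): 1⊕1⊕1⊕0 = 1
s2 (pos 2,3,6,7): 0⊕1⊕0⊕0 = 1
s4 (pos 4,5,6,7): 0⊕1⊕0⊕0 = 1
Syndrome s4…s1 = 111 → error at position 7.
Flip position 7: 1010100 → 1010101

1010101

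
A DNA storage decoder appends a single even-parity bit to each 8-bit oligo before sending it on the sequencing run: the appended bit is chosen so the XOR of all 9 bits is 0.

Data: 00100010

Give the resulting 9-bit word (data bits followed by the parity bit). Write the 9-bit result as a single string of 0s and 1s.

001000100

XOR of the 8 data bits: 0⊕0⊕1⊕0⊕0⊕0⊕1⊕0 = 0
Parity bit = 0 (so all 9 bits XOR to 0).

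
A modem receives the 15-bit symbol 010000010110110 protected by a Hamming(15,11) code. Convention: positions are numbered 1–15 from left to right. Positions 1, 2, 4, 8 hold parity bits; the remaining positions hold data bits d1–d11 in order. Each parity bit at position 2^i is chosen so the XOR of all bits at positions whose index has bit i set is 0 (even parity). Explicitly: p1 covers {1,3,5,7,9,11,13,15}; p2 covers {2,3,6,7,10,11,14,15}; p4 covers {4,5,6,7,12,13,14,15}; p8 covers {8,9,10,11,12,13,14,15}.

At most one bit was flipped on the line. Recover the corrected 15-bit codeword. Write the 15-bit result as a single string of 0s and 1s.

010000000110110

s1 (pos 1,3,5,7,9,11,13,15): 0⊕0⊕0⊕0⊕0⊕1⊕1⊕0 = 0
s2 (pos 2,3,6,7,10,11,14,15): 1⊕0⊕0⊕0⊕1⊕1⊕1⊕0 = 0
s4 (pos 4,5,6,7,12,13,14,15): 0⊕0⊕0⊕0⊕0⊕1⊕1⊕0 = 0
s8 (pos 8,9,10,11,12,13,14,15): 1⊕0⊕1⊕1⊕0⊕1⊕1⊕0 = 1
Syndrome s8…s1 = 1000 → error at position 8.
Flip position 8: 010000010110110 → 010000000110110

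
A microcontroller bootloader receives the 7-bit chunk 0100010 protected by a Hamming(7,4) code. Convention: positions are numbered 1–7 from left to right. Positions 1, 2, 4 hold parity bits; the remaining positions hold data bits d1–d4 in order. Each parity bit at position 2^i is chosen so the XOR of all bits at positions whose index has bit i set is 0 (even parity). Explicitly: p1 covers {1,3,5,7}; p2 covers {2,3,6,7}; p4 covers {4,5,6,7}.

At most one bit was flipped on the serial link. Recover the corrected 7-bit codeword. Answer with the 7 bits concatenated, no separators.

s1 (pos 1,3,5,7): 0⊕0⊕0⊕0 = 0
s2 (pos 2,3,6,7): 1⊕0⊕1⊕0 = 0
s4 (pos 4,5,6,7): 0⊕0⊕1⊕0 = 1
Syndrome s4…s1 = 100 → error at position 4.
Flip position 4: 0100010 → 0101010

0101010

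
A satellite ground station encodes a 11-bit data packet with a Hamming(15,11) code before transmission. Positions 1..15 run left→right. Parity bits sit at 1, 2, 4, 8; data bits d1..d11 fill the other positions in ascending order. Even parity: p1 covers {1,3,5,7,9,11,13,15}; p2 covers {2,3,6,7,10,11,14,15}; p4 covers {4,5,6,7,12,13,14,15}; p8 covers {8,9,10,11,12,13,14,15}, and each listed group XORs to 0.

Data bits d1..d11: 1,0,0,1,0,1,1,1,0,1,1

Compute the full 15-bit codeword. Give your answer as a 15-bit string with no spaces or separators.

001000110111011

Place data at non-parity positions: p1 p2 1 p4 0 0 1 p8 0 1 1 1 0 1 1
p1 (pos 1,3,5,7,9,11,13,15): XOR of data positions = 1⊕0⊕1⊕0⊕1⊕0⊕1 = 0
p2 (pos 2,3,6,7,10,11,14,15): XOR of data positions = 1⊕0⊕1⊕1⊕1⊕1⊕1 = 0
p4 (pos 4,5,6,7,12,13,14,15): XOR of data positions = 0⊕0⊕1⊕1⊕0⊕1⊕1 = 0
p8 (pos 8,9,10,11,12,13,14,15): XOR of data positions = 0⊕1⊕1⊕1⊕0⊕1⊕1 = 1
Codeword: 001000110111011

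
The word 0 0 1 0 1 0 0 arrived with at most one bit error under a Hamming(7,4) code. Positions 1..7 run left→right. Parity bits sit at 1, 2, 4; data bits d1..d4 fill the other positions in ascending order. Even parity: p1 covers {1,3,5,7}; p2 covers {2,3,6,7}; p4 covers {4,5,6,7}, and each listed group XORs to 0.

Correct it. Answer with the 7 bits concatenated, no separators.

0010110

s1 (pos 1,3,5,7): 0⊕1⊕1⊕0 = 0
s2 (pos 2,3,6,7): 0⊕1⊕0⊕0 = 1
s4 (pos 4,5,6,7): 0⊕1⊕0⊕0 = 1
Syndrome s4…s1 = 110 → error at position 6.
Flip position 6: 0010100 → 0010110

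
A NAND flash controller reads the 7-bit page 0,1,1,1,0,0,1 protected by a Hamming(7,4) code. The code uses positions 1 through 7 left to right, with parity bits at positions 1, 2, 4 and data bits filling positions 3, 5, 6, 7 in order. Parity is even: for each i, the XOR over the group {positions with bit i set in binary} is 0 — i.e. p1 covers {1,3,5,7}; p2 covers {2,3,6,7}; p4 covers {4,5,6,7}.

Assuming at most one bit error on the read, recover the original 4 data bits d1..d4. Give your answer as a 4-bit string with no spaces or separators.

s1 (pos 1,3,5,7): 0⊕1⊕0⊕1 = 0
s2 (pos 2,3,6,7): 1⊕1⊕0⊕1 = 1
s4 (pos 4,5,6,7): 1⊕0⊕0⊕1 = 0
Syndrome s4…s1 = 010 → error at position 2.
Flip position 2: 0111001 → 0011001
Read data bits from positions 3,5,6,7: 1001

1001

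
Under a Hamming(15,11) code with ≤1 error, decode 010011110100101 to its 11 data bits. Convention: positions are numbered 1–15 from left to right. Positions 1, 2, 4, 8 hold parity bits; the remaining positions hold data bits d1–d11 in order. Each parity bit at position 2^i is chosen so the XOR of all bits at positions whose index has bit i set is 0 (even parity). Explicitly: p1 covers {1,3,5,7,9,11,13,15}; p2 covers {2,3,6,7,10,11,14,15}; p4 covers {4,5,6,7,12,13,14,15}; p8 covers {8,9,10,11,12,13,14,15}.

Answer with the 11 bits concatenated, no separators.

01010100101

s1 (pos 1,3,5,7,9,11,13,15): 0⊕0⊕1⊕1⊕0⊕0⊕1⊕1 = 0
s2 (pos 2,3,6,7,10,11,14,15): 1⊕0⊕1⊕1⊕1⊕0⊕0⊕1 = 1
s4 (pos 4,5,6,7,12,13,14,15): 0⊕1⊕1⊕1⊕0⊕1⊕0⊕1 = 1
s8 (pos 8,9,10,11,12,13,14,15): 1⊕0⊕1⊕0⊕0⊕1⊕0⊕1 = 0
Syndrome s8…s1 = 0110 → error at position 6.
Flip position 6: 010011110100101 → 010010110100101
Read data bits from positions 3,5,6,7,9,10,11,12,13,14,15: 01010100101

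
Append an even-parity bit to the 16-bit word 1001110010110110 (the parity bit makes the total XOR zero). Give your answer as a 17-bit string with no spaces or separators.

XOR of the 16 data bits: 1⊕0⊕0⊕1⊕1⊕1⊕0⊕0⊕1⊕0⊕1⊕1⊕0⊕1⊕1⊕0 = 1
Parity bit = 1 (so all 17 bits XOR to 0).

10011100101101101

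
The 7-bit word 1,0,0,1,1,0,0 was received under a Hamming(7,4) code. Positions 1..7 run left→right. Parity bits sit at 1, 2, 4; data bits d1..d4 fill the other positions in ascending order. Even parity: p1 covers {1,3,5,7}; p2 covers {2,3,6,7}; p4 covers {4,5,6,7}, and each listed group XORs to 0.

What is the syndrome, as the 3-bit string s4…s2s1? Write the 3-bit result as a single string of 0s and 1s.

000

s1 (pos 1,3,5,7): 1⊕0⊕1⊕0 = 0
s2 (pos 2,3,6,7): 0⊕0⊕0⊕0 = 0
s4 (pos 4,5,6,7): 1⊕1⊕0⊕0 = 0
Syndrome s4…s1 = 000 → no error.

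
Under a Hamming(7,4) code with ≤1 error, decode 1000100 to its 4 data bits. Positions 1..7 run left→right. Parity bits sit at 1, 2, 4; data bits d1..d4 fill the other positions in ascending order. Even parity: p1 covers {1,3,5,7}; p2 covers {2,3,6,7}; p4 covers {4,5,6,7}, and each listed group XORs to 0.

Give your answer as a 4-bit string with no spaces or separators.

s1 (pos 1,3,5,7): 1⊕0⊕1⊕0 = 0
s2 (pos 2,3,6,7): 0⊕0⊕0⊕0 = 0
s4 (pos 4,5,6,7): 0⊕1⊕0⊕0 = 1
Syndrome s4…s1 = 100 → error at position 4.
Flip position 4: 1000100 → 1001100
Read data bits from positions 3,5,6,7: 0100

0100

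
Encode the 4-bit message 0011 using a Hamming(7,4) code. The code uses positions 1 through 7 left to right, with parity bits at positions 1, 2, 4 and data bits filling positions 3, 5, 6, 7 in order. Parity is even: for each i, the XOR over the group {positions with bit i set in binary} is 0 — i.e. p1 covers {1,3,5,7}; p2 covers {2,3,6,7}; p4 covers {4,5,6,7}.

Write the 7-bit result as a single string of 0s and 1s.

1000011

Place data at non-parity positions: p1 p2 0 p4 0 1 1
p1 (pos 1,3,5,7): XOR of data positions = 0⊕0⊕1 = 1
p2 (pos 2,3,6,7): XOR of data positions = 0⊕1⊕1 = 0
p4 (pos 4,5,6,7): XOR of data positions = 0⊕1⊕1 = 0
Codeword: 1000011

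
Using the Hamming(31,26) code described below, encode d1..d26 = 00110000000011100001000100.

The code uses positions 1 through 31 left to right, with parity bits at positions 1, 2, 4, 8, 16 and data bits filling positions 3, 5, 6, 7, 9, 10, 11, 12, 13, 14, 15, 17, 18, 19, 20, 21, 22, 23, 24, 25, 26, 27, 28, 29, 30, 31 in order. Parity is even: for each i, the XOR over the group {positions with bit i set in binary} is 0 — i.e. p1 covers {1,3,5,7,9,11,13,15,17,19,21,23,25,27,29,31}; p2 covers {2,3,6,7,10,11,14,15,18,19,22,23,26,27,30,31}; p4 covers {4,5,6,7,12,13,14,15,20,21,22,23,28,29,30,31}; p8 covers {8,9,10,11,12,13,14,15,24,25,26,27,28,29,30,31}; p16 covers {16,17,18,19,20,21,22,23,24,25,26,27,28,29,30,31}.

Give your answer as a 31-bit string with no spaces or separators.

Place data at non-parity positions: p1 p2 0 p4 0 1 1 p8 0 0 0 0 0 0 0 p16 0 1 1 1 0 0 0 0 1 0 0 0 1 0 0
p1 (pos 1,3,5,7,9,11,13,15,17,19,21,23,25,27,29,31): XOR of data positions = 0⊕0⊕1⊕0⊕0⊕0⊕0⊕0⊕1⊕0⊕0⊕1⊕0⊕1⊕0 = 0
p2 (pos 2,3,6,7,10,11,14,15,18,19,22,23,26,27,30,31): XOR of data positions = 0⊕1⊕1⊕0⊕0⊕0⊕0⊕1⊕1⊕0⊕0⊕0⊕0⊕0⊕0 = 0
p4 (pos 4,5,6,7,12,13,14,15,20,21,22,23,28,29,30,31): XOR of data positions = 0⊕1⊕1⊕0⊕0⊕0⊕0⊕1⊕0⊕0⊕0⊕0⊕1⊕0⊕0 = 0
p8 (pos 8,9,10,11,12,13,14,15,24,25,26,27,28,29,30,31): XOR of data positions = 0⊕0⊕0⊕0⊕0⊕0⊕0⊕0⊕1⊕0⊕0⊕0⊕1⊕0⊕0 = 0
p16 (pos 16,17,18,19,20,21,22,23,24,25,26,27,28,29,30,31): XOR of data positions = 0⊕1⊕1⊕1⊕0⊕0⊕0⊕0⊕1⊕0⊕0⊕0⊕1⊕0⊕0 = 1
Codeword: 0000011000000001011100001000100

0000011000000001011100001000100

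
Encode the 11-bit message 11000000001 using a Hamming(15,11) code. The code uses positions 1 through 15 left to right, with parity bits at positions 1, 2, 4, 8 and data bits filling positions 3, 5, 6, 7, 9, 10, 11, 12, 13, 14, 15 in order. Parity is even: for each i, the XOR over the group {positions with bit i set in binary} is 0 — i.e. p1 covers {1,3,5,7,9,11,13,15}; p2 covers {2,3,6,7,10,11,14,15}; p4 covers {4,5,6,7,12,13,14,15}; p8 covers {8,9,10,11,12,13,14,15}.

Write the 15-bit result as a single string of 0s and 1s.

Place data at non-parity positions: p1 p2 1 p4 1 0 0 p8 0 0 0 0 0 0 1
p1 (pos 1,3,5,7,9,11,13,15): XOR of data positions = 1⊕1⊕0⊕0⊕0⊕0⊕1 = 1
p2 (pos 2,3,6,7,10,11,14,15): XOR of data positions = 1⊕0⊕0⊕0⊕0⊕0⊕1 = 0
p4 (pos 4,5,6,7,12,13,14,15): XOR of data positions = 1⊕0⊕0⊕0⊕0⊕0⊕1 = 0
p8 (pos 8,9,10,11,12,13,14,15): XOR of data positions = 0⊕0⊕0⊕0⊕0⊕0⊕1 = 1
Codeword: 101010010000001

101010010000001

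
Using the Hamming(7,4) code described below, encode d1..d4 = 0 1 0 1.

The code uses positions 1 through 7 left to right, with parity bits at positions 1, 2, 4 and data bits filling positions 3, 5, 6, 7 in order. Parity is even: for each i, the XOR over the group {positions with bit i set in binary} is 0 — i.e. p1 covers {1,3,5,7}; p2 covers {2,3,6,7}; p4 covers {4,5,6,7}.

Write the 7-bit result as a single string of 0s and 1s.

0100101

Place data at non-parity positions: p1 p2 0 p4 1 0 1
p1 (pos 1,3,5,7): XOR of data positions = 0⊕1⊕1 = 0
p2 (pos 2,3,6,7): XOR of data positions = 0⊕0⊕1 = 1
p4 (pos 4,5,6,7): XOR of data positions = 1⊕0⊕1 = 0
Codeword: 0100101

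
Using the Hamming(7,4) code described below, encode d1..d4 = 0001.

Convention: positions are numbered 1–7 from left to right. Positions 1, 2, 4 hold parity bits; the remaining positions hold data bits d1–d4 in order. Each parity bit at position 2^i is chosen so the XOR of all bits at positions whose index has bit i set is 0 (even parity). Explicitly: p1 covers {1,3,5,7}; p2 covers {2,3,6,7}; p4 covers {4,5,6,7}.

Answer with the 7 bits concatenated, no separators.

1101001

Place data at non-parity positions: p1 p2 0 p4 0 0 1
p1 (pos 1,3,5,7): XOR of data positions = 0⊕0⊕1 = 1
p2 (pos 2,3,6,7): XOR of data positions = 0⊕0⊕1 = 1
p4 (pos 4,5,6,7): XOR of data positions = 0⊕0⊕1 = 1
Codeword: 1101001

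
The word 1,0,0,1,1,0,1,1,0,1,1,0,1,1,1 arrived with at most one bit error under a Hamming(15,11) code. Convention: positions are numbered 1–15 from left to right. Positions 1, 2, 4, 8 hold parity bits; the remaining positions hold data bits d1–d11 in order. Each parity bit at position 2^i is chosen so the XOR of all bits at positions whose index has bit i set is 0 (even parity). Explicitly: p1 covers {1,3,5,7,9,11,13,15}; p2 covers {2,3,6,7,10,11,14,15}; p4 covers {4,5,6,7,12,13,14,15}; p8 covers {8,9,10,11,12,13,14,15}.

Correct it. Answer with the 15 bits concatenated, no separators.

110110110110111

s1 (pos 1,3,5,7,9,11,13,15): 1⊕0⊕1⊕1⊕0⊕1⊕1⊕1 = 0
s2 (pos 2,3,6,7,10,11,14,15): 0⊕0⊕0⊕1⊕1⊕1⊕1⊕1 = 1
s4 (pos 4,5,6,7,12,13,14,15): 1⊕1⊕0⊕1⊕0⊕1⊕1⊕1 = 0
s8 (pos 8,9,10,11,12,13,14,15): 1⊕0⊕1⊕1⊕0⊕1⊕1⊕1 = 0
Syndrome s8…s1 = 0010 → error at position 2.
Flip position 2: 100110110110111 → 110110110110111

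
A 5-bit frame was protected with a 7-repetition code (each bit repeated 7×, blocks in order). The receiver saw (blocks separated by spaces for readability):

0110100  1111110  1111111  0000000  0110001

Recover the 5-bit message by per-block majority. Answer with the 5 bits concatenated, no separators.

01100

Block 1 (0110100): 3 ones → 0
Block 2 (1111110): 6 ones → 1
Block 3 (1111111): 7 ones → 1
Block 4 (0000000): 0 ones → 0
Block 5 (0110001): 3 ones → 0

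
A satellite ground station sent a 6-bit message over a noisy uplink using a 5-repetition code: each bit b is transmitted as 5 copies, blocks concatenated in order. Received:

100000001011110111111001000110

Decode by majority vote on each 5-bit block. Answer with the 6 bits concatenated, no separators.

Block 1 (10000): 1 one → 0
Block 2 (00010): 1 one → 0
Block 3 (11110): 4 ones → 1
Block 4 (11111): 5 ones → 1
Block 5 (10010): 2 ones → 0
Block 6 (00110): 2 ones → 0

001100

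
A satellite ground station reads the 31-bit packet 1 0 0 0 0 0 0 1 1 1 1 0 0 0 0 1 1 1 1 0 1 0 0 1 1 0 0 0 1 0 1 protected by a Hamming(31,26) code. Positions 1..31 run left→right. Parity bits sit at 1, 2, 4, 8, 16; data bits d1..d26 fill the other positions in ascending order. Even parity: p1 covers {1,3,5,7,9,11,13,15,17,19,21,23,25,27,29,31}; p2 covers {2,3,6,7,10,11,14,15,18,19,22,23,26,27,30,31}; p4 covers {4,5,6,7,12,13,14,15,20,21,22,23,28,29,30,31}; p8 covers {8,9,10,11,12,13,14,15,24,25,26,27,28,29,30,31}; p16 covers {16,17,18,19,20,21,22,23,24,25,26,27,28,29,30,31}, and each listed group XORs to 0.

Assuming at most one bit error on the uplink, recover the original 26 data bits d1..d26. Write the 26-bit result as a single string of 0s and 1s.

s1 (pos 1,3,5,7,9,11,13,15,17,19,21,23,25,27,29,31): 1⊕0⊕0⊕0⊕1⊕1⊕0⊕0⊕1⊕1⊕1⊕0⊕1⊕0⊕1⊕1 = 1
s2 (pos 2,3,6,7,10,11,14,15,18,19,22,23,26,27,30,31): 0⊕0⊕0⊕0⊕1⊕1⊕0⊕0⊕1⊕1⊕0⊕0⊕0⊕0⊕0⊕1 = 1
s4 (pos 4,5,6,7,12,13,14,15,20,21,22,23,28,29,30,31): 0⊕0⊕0⊕0⊕0⊕0⊕0⊕0⊕0⊕1⊕0⊕0⊕0⊕1⊕0⊕1 = 1
s8 (pos 8,9,10,11,12,13,14,15,24,25,26,27,28,29,30,31): 1⊕1⊕1⊕1⊕0⊕0⊕0⊕0⊕1⊕1⊕0⊕0⊕0⊕1⊕0⊕1 = 0
s16 (pos 16,17,18,19,20,21,22,23,24,25,26,27,28,29,30,31): 1⊕1⊕1⊕1⊕0⊕1⊕0⊕0⊕1⊕1⊕0⊕0⊕0⊕1⊕0⊕1 = 1
Syndrome s16…s1 = 10111 → error at position 23.
Flip position 23: 1000000111100001111010011000101 → 1000000111100001111010111000101
Read data bits from positions 3,5,6,7,9,10,11,12,13,14,15,17,18,19,20,21,22,23,24,25,26,27,28,29,30,31: 00001110000111010111000101

00001110000111010111000101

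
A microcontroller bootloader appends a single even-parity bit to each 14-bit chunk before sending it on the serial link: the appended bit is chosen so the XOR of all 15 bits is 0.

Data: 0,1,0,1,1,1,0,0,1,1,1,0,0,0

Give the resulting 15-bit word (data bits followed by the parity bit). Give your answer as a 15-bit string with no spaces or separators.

010111001110001

XOR of the 14 data bits: 0⊕1⊕0⊕1⊕1⊕1⊕0⊕0⊕1⊕1⊕1⊕0⊕0⊕0 = 1
Parity bit = 1 (so all 15 bits XOR to 0).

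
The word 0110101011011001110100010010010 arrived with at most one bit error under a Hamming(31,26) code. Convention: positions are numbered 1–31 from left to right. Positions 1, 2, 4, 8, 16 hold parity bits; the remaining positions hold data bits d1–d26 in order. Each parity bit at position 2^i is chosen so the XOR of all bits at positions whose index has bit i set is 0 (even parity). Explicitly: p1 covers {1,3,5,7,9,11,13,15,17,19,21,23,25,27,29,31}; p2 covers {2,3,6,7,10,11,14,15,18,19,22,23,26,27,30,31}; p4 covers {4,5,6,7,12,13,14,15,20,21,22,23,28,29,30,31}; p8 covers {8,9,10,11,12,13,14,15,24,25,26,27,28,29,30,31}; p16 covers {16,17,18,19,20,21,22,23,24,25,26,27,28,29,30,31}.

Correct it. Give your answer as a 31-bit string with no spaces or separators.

s1 (pos 1,3,5,7,9,11,13,15,17,19,21,23,25,27,29,31): 0⊕1⊕1⊕1⊕1⊕0⊕1⊕0⊕1⊕0⊕0⊕0⊕0⊕1⊕0⊕0 = 1
s2 (pos 2,3,6,7,10,11,14,15,18,19,22,23,26,27,30,31): 1⊕1⊕0⊕1⊕1⊕0⊕0⊕0⊕1⊕0⊕0⊕0⊕0⊕1⊕1⊕0 = 1
s4 (pos 4,5,6,7,12,13,14,15,20,21,22,23,28,29,30,31): 0⊕1⊕0⊕1⊕1⊕1⊕0⊕0⊕1⊕0⊕0⊕0⊕0⊕0⊕1⊕0 = 0
s8 (pos 8,9,10,11,12,13,14,15,24,25,26,27,28,29,30,31): 0⊕1⊕1⊕0⊕1⊕1⊕0⊕0⊕1⊕0⊕0⊕1⊕0⊕0⊕1⊕0 = 1
s16 (pos 16,17,18,19,20,21,22,23,24,25,26,27,28,29,30,31): 1⊕1⊕1⊕0⊕1⊕0⊕0⊕0⊕1⊕0⊕0⊕1⊕0⊕0⊕1⊕0 = 1
Syndrome s16…s1 = 11011 → error at position 27.
Flip position 27: 0110101011011001110100010010010 → 0110101011011001110100010000010

0110101011011001110100010000010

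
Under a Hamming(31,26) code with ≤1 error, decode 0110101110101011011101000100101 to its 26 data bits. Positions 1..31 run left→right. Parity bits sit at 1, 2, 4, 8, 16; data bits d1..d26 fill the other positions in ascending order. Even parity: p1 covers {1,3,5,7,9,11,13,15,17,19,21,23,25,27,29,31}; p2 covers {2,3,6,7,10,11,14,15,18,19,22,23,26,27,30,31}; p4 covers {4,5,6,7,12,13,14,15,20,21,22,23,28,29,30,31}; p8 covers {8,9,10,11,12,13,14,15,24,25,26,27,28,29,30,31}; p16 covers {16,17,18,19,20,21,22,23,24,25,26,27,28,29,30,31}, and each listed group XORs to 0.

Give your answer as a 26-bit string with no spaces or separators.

s1 (pos 1,3,5,7,9,11,13,15,17,19,21,23,25,27,29,31): 0⊕1⊕1⊕1⊕1⊕1⊕1⊕1⊕0⊕1⊕0⊕0⊕0⊕0⊕1⊕1 = 0
s2 (pos 2,3,6,7,10,11,14,15,18,19,22,23,26,27,30,31): 1⊕1⊕0⊕1⊕0⊕1⊕0⊕1⊕1⊕1⊕1⊕0⊕1⊕0⊕0⊕1 = 0
s4 (pos 4,5,6,7,12,13,14,15,20,21,22,23,28,29,30,31): 0⊕1⊕0⊕1⊕0⊕1⊕0⊕1⊕1⊕0⊕1⊕0⊕0⊕1⊕0⊕1 = 0
s8 (pos 8,9,10,11,12,13,14,15,24,25,26,27,28,29,30,31): 1⊕1⊕0⊕1⊕0⊕1⊕0⊕1⊕0⊕0⊕1⊕0⊕0⊕1⊕0⊕1 = 0
s16 (pos 16,17,18,19,20,21,22,23,24,25,26,27,28,29,30,31): 1⊕0⊕1⊕1⊕1⊕0⊕1⊕0⊕0⊕0⊕1⊕0⊕0⊕1⊕0⊕1 = 0
Syndrome s16…s1 = 00000 → no error.
Read data bits from positions 3,5,6,7,9,10,11,12,13,14,15,17,18,19,20,21,22,23,24,25,26,27,28,29,30,31: 11011010101011101000100101

11011010101011101000100101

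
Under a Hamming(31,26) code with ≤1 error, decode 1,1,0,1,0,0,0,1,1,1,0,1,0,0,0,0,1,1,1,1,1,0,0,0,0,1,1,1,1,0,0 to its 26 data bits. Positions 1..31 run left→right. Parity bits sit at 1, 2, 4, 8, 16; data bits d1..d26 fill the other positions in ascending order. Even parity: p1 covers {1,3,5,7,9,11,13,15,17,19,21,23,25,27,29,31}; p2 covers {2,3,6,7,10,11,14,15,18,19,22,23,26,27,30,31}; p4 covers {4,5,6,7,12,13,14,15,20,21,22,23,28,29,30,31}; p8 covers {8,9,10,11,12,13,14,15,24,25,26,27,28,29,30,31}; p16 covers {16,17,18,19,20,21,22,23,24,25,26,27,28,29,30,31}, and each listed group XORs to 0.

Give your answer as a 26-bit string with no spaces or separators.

00001101000011110000111100

s1 (pos 1,3,5,7,9,11,13,15,17,19,21,23,25,27,29,31): 1⊕0⊕0⊕0⊕1⊕0⊕0⊕0⊕1⊕1⊕1⊕0⊕0⊕1⊕1⊕0 = 1
s2 (pos 2,3,6,7,10,11,14,15,18,19,22,23,26,27,30,31): 1⊕0⊕0⊕0⊕1⊕0⊕0⊕0⊕1⊕1⊕0⊕0⊕1⊕1⊕0⊕0 = 0
s4 (pos 4,5,6,7,12,13,14,15,20,21,22,23,28,29,30,31): 1⊕0⊕0⊕0⊕1⊕0⊕0⊕0⊕1⊕1⊕0⊕0⊕1⊕1⊕0⊕0 = 0
s8 (pos 8,9,10,11,12,13,14,15,24,25,26,27,28,29,30,31): 1⊕1⊕1⊕0⊕1⊕0⊕0⊕0⊕0⊕0⊕1⊕1⊕1⊕1⊕0⊕0 = 0
s16 (pos 16,17,18,19,20,21,22,23,24,25,26,27,28,29,30,31): 0⊕1⊕1⊕1⊕1⊕1⊕0⊕0⊕0⊕0⊕1⊕1⊕1⊕1⊕0⊕0 = 1
Syndrome s16…s1 = 10001 → error at position 17.
Flip position 17: 1101000111010000111110000111100 → 1101000111010000011110000111100
Read data bits from positions 3,5,6,7,9,10,11,12,13,14,15,17,18,19,20,21,22,23,24,25,26,27,28,29,30,31: 00001101000011110000111100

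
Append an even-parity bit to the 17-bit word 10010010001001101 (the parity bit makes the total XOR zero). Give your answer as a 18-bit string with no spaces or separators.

100100100010011011

XOR of the 17 data bits: 1⊕0⊕0⊕1⊕0⊕0⊕1⊕0⊕0⊕0⊕1⊕0⊕0⊕1⊕1⊕0⊕1 = 1
Parity bit = 1 (so all 18 bits XOR to 0).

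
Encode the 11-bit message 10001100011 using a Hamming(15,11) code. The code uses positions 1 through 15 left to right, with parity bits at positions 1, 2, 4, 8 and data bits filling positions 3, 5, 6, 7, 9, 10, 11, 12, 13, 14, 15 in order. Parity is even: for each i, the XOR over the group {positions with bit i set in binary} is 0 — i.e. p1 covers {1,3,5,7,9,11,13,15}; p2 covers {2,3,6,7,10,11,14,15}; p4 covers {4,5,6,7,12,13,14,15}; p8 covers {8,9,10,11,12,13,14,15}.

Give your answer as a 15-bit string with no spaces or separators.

Place data at non-parity positions: p1 p2 1 p4 0 0 0 p8 1 1 0 0 0 1 1
p1 (pos 1,3,5,7,9,11,13,15): XOR of data positions = 1⊕0⊕0⊕1⊕0⊕0⊕1 = 1
p2 (pos 2,3,6,7,10,11,14,15): XOR of data positions = 1⊕0⊕0⊕1⊕0⊕1⊕1 = 0
p4 (pos 4,5,6,7,12,13,14,15): XOR of data positions = 0⊕0⊕0⊕0⊕0⊕1⊕1 = 0
p8 (pos 8,9,10,11,12,13,14,15): XOR of data positions = 1⊕1⊕0⊕0⊕0⊕1⊕1 = 0
Codeword: 101000001100011

101000001100011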